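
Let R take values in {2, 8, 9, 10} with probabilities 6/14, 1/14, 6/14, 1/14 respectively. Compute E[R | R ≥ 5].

P(R ≥ 5) = 4/7.
Σ over the event: 8·1/14 + 9·3/7 + 10·1/14 = 36/7.
E[R | R ≥ 5] = (36/7) / (4/7) = 9.

9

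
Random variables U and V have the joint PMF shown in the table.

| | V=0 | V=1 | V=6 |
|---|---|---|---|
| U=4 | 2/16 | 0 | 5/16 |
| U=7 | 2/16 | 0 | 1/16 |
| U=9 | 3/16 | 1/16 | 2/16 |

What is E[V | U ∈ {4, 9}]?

43/13

P(U ∈ {4, 9}) = 13/16.
Σ V·P over the event = 0·(2/16) + 6·(5/16) + 0·(3/16) + 1·(1/16) + 6·(2/16) = 43/16.
E[V | U ∈ {4, 9}] = (43/16) / (13/16) = 43/13.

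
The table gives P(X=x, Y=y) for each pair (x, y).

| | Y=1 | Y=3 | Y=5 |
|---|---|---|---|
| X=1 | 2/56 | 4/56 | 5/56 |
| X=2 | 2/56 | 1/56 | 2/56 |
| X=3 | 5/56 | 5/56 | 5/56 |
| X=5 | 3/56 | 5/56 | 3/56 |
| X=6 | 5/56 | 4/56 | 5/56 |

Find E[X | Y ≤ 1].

P(Y ≤ 1) = 17/56.
Σ X·P over the event = 1·(2/56) + 2·(2/56) + 3·(5/56) + 5·(3/56) + 6·(5/56) = 33/28.
E[X | Y ≤ 1] = (33/28) / (17/56) = 66/17.

66/17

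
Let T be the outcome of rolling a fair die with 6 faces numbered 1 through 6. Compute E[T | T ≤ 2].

Given T ≤ 2, T is equally likely to be any of {1, 2}.
E[T | T ≤ 2] = (1 + 2) / 2 = 3/2.

3/2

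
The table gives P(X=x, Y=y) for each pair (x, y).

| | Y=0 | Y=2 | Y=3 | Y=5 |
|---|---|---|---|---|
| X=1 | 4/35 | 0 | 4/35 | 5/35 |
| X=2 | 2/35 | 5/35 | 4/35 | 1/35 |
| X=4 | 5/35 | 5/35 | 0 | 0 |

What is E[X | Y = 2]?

3

P(Y = 2) = 2/7.
Σ X·P over the event = 2·(5/35) + 4·(5/35) = 6/7.
E[X | Y = 2] = (6/7) / (2/7) = 3.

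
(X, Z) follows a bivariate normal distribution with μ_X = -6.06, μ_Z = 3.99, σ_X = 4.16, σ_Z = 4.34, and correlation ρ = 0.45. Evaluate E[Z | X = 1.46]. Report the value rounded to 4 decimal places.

7.5204

E[Z | X=x] = μ_Z + ρ(σ_Z/σ_X)(x − μ_X) for jointly normal variables.
E[Z | X=1.46] = 3.99 + (0.45)·(4.34/4.16)·(1.46 − (-6.06)) = 3.99 + (0.46947)·(7.52) = 7.5204.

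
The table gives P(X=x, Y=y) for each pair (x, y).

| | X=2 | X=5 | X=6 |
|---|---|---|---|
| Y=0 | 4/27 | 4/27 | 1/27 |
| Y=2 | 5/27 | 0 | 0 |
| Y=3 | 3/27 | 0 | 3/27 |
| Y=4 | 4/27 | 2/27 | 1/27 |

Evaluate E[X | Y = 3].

4

P(Y = 3) = 2/9.
Summing X·P(X=x,Y=y) over the conditioning event gives 8/9.
E[X | Y = 3] = (8/9) / (2/9) = 4.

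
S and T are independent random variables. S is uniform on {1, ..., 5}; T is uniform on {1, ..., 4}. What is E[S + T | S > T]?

6

P(S > T) = 1/2.
Summing (S+T)·P(x,y) over outcomes with S > T gives 3.
E[S + T | S > T] = (3) / (1/2) = 6.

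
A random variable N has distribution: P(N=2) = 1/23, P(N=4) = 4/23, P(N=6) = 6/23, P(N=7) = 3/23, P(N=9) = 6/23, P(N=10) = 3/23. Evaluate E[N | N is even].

6

P(N is even) = 14/23.
Σ over the event: 2·1/23 + 4·4/23 + 6·6/23 + 10·3/23 = 84/23.
E[N | N is even] = (84/23) / (14/23) = 6.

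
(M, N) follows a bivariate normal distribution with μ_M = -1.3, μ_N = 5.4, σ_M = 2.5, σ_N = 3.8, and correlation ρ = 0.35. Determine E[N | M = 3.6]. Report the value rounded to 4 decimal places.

E[N | M=x] = μ_N + ρ(σ_N/σ_M)(x − μ_M) for jointly normal variables.
E[N | M=3.6] = 5.4 + (0.35)·(3.8/2.5)·(3.6 − (-1.3)) = 5.4 + (0.532)·(4.9) = 8.0068.

8.0068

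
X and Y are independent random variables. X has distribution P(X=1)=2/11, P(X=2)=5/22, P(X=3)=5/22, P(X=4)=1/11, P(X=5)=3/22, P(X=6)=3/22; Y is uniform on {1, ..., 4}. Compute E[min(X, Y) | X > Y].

P(X > Y) = 45/88.
Summing min(X,Y)·P(x,y) over outcomes with X > Y gives 23/22.
E[min(X, Y) | X > Y] = (23/22) / (45/88) = 92/45.

92/45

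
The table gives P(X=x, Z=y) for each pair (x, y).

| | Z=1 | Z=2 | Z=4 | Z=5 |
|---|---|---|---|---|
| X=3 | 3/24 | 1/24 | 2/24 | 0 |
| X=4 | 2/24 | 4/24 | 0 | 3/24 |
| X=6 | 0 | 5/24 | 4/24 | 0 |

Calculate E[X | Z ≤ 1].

17/5

P(Z ≤ 1) = 5/24.
Summing X·P(X=x,Z=y) over the conditioning event gives 17/24.
E[X | Z ≤ 1] = (17/24) / (5/24) = 17/5.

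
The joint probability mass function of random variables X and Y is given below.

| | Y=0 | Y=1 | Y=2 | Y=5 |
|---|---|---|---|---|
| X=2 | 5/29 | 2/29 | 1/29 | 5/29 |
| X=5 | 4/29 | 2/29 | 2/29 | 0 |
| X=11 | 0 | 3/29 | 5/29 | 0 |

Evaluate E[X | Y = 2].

67/8

P(Y = 2) = 8/29.
Σ X·P over the event = 2·(1/29) + 5·(2/29) + 11·(5/29) = 67/29.
E[X | Y = 2] = (67/29) / (8/29) = 67/8.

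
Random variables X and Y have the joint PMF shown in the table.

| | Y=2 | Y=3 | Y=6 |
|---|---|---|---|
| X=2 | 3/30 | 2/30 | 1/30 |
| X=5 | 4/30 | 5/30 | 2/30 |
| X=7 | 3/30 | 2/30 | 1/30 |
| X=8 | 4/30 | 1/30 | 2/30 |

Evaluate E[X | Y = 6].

P(Y = 6) = 1/5.
Σ X·P over the event = 2·(1/30) + 5·(2/30) + 7·(1/30) + 8·(2/30) = 7/6.
E[X | Y = 6] = (7/6) / (1/5) = 35/6.

35/6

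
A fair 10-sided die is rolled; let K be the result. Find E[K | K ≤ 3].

Given K ≤ 3, K is equally likely to be any of {1, 2, 3}.
E[K | K ≤ 3] = (1 + 2 + 3) / 3 = 2.

2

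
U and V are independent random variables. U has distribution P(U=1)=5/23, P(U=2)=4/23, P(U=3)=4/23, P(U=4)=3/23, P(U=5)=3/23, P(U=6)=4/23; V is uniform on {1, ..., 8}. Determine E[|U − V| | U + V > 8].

P(U + V > 8) = 19/46.
Summing |U−V|·P(x,y) over outcomes with U + V > 8 gives 107/92.
E[|U − V| | U + V > 8] = (107/92) / (19/46) = 107/38.

107/38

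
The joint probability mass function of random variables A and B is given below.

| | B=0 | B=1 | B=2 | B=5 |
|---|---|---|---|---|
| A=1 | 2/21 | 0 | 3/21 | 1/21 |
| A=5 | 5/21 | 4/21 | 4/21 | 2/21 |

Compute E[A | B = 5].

P(B = 5) = 1/7.
Σ A·P over the event = 1·(1/21) + 5·(2/21) = 11/21.
E[A | B = 5] = (11/21) / (1/7) = 11/3.

11/3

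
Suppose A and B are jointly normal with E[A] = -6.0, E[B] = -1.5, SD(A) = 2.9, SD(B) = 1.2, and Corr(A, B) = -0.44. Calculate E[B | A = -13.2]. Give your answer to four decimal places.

-0.1891

For a bivariate normal, E[B | A=x] = μ_B + ρ·(σ_B/σ_A)·(x − μ_A).
E[B | A=-13.2] = -1.5 + (-0.44)·(1.2/2.9)·(-13.2 − (-6.0)) = -1.5 + (-0.18207)·(-7.2) = -0.1891.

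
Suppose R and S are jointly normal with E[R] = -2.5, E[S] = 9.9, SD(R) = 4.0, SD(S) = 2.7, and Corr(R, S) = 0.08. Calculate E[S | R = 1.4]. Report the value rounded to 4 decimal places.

10.1106

E[S | R=x] = μ_S + ρ(σ_S/σ_R)(x − μ_R) for jointly normal variables.
E[S | R=1.4] = 9.9 + (0.08)·(2.7/4.0)·(1.4 − (-2.5)) = 9.9 + (0.054)·(3.9) = 10.1106.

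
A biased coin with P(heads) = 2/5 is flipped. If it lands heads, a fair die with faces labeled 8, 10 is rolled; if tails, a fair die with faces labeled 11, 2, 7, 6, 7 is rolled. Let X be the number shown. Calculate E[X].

E[X | heads] = (8+10)/2 = 9.
E[X | tails] = (11+2+7+6+7)/5 = 33/5.
E[X] = (2/5)·(9) + (3/5)·(33/5) = 189/25.

189/25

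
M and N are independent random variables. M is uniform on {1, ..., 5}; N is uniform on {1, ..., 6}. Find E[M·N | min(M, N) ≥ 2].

14

P(min(M, N) ≥ 2) = 2/3.
Summing MN·P(x,y) over outcomes with min(M, N) ≥ 2 gives 28/3.
E[M·N | min(M, N) ≥ 2] = (28/3) / (2/3) = 14.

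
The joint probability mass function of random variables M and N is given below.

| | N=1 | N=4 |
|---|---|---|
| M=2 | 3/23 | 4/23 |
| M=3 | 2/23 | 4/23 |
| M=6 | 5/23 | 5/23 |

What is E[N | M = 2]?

P(M = 2) = 7/23.
Σ N·P over the event = 1·(3/23) + 4·(4/23) = 19/23.
E[N | M = 2] = (19/23) / (7/23) = 19/7.

19/7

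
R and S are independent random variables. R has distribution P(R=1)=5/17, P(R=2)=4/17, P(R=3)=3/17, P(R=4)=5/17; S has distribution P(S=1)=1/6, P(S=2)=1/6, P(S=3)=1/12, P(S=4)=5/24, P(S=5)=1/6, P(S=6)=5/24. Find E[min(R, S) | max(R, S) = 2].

P(max(R, S) = 2) = 13/102.
Summing min(R,S)·P(x,y) over outcomes with max(R, S) = 2 gives 1/6.
E[min(R, S) | max(R, S) = 2] = (1/6) / (13/102) = 17/13.

17/13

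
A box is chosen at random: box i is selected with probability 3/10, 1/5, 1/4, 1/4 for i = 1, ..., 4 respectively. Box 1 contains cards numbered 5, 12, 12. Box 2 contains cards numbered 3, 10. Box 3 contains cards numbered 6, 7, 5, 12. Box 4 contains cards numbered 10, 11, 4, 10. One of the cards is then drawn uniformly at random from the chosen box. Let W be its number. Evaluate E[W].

E[W | box 1] = (5+12+12)/3 = 29/3.
E[W | box 2] = (3+10)/2 = 13/2.
E[W | box 3] = (6+7+5+12)/4 = 15/2.
E[W | box 4] = (10+11+4+10)/4 = 35/4.
E[W] = (3/10)·(29/3) + (1/5)·(13/2) + (1/4)·(15/2) + (1/4)·(35/4) = 661/80.

661/80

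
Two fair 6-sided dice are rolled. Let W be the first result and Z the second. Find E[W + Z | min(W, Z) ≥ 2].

P(min(W, Z) ≥ 2) = 25/36.
Summing (W+Z)·P(x,y) over outcomes with min(W, Z) ≥ 2 gives 50/9.
E[W + Z | min(W, Z) ≥ 2] = (50/9) / (25/36) = 8.

8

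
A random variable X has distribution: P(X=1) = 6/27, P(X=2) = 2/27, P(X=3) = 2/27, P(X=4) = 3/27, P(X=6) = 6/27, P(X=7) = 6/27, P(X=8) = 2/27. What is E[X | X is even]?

68/13

P(X is even) = 13/27.
Σ over the event: 2·2/27 + 4·1/9 + 6·2/9 + 8·2/27 = 68/27.
E[X | X is even] = (68/27) / (13/27) = 68/13.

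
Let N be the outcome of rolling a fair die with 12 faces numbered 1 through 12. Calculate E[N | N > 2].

Given N > 2, N is equally likely to be any of {3, 4, 5, 6, 7, 8, 9, 10, 11, 12}.
E[N | N > 2] = (3 + 4 + 5 + 6 + 7 + 8 + 9 + 10 + 11 + 12) / 10 = 15/2.

15/2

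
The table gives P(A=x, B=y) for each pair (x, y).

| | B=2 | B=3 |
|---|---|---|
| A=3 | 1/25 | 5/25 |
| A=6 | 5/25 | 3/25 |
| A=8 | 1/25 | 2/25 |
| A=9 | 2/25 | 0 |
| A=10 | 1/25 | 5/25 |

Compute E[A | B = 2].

P(B = 2) = 2/5.
Summing A·P(A=x,B=y) over the conditioning event gives 69/25.
E[A | B = 2] = (69/25) / (2/5) = 69/10.

69/10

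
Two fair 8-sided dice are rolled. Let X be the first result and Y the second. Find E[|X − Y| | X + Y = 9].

4

P(X + Y = 9) = 1/8.
Summing |X−Y|·P(x,y) over outcomes with X + Y = 9 gives 1/2.
E[|X − Y| | X + Y = 9] = (1/2) / (1/8) = 4.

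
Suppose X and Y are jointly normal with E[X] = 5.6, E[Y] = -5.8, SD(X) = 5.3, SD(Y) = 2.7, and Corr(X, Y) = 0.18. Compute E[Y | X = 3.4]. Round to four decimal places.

-6.0017

The regression of Y on X has slope ρ·σ_Y/σ_X and passes through (μ_X, μ_Y).
E[Y | X=3.4] = -5.8 + (0.18)·(2.7/5.3)·(3.4 − (5.6)) = -5.8 + (0.091698)·(-2.2) = -6.0017.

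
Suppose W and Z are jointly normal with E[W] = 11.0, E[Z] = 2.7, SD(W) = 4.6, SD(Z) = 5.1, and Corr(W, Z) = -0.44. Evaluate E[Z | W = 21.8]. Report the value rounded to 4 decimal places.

-2.5685

The regression of Z on W has slope ρ·σ_Z/σ_W and passes through (μ_W, μ_Z).
E[Z | W=21.8] = 2.7 + (-0.44)·(5.1/4.6)·(21.8 − (11.0)) = 2.7 + (-0.487826)·(10.8) = -2.5685.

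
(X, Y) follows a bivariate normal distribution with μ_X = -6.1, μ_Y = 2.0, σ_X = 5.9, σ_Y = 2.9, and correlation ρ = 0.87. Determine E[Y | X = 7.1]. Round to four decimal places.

7.6447

The regression of Y on X has slope ρ·σ_Y/σ_X and passes through (μ_X, μ_Y).
E[Y | X=7.1] = 2.0 + (0.87)·(2.9/5.9)·(7.1 − (-6.1)) = 2.0 + (0.42763)·(13.2) = 7.6447.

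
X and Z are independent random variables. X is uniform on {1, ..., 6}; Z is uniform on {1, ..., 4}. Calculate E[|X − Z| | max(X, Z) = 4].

Outcomes with max(X, Z) = 4: (1,4), (2,4), (3,4), (4,1), (4,2), (4,3), (4,4), each with probability 1/24.
E[|X − Z| | max(X, Z) = 4] = (3 + 2 + 1 + 3 + 2 + 1 + 0) / 7 = 12/7.

12/7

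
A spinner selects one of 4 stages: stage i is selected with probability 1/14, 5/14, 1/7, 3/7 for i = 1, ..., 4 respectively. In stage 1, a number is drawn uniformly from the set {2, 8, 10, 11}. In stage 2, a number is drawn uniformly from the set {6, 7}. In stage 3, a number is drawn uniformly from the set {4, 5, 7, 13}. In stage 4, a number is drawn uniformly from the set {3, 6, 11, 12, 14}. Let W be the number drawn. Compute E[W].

E[W | stage 1] = (2+8+10+11)/4 = 31/4.
E[W | stage 2] = (6+7)/2 = 13/2.
E[W | stage 3] = (4+5+7+13)/4 = 29/4.
E[W | stage 4] = (3+6+11+12+14)/5 = 46/5.
By the law of total expectation,
E[W] = (1/14)·(31/4) + (5/14)·(13/2) + (1/7)·(29/4) + (3/7)·(46/5) = 2199/280.

2199/280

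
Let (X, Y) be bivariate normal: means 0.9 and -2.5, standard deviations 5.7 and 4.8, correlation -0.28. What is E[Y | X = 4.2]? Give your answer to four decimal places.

The regression of Y on X has slope ρ·σ_Y/σ_X and passes through (μ_X, μ_Y).
E[Y | X=4.2] = -2.5 + (-0.28)·(4.8/5.7)·(4.2 − (0.9)) = -2.5 + (-0.23579)·(3.3) = -3.2781.

-3.2781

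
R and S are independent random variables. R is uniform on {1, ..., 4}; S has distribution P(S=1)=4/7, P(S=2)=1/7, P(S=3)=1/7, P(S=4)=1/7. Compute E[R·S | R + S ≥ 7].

40/3

P(R + S ≥ 7) = 3/28.
Summing RS·P(x,y) over outcomes with R + S ≥ 7 gives 10/7.
E[R·S | R + S ≥ 7] = (10/7) / (3/28) = 40/3.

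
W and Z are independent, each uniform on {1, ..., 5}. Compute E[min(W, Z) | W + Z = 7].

5/2

P(W + Z = 7) = 4/25.
Summing min(W,Z)·P(x,y) over outcomes with W + Z = 7 gives 2/5.
E[min(W, Z) | W + Z = 7] = (2/5) / (4/25) = 5/2.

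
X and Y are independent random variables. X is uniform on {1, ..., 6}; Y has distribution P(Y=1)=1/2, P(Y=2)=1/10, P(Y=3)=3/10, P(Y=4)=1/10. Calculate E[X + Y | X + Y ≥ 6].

P(X + Y ≥ 6) = 1/2.
Summing (X+Y)·P(x,y) over outcomes with X + Y ≥ 6 gives 18/5.
E[X + Y | X + Y ≥ 6] = (18/5) / (1/2) = 36/5.

36/5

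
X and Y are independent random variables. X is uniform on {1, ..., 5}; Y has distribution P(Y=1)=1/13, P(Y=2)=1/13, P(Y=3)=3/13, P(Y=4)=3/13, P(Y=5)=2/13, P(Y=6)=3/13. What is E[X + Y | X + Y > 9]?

83/8

P(X + Y > 9) = 8/65.
Summing (X+Y)·P(x,y) over outcomes with X + Y > 9 gives 83/65.
E[X + Y | X + Y > 9] = (83/65) / (8/65) = 83/8.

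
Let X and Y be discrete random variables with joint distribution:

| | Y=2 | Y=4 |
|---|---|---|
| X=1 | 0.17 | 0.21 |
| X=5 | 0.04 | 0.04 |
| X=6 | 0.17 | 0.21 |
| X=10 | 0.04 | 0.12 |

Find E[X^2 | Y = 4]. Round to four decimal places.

P(Y = 4) = 0.58.
Σ X^2·P over the event = 1·(0.21) + 25·(0.04) + 36·(0.21) + 100·(0.12) = 20.77.
E[X^2 | Y = 4] = (20.77) / (0.58) = 35.8103.

35.8103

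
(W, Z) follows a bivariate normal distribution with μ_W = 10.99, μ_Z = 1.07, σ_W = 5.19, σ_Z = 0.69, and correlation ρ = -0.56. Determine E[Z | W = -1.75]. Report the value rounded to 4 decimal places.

2.0185

The regression of Z on W has slope ρ·σ_Z/σ_W and passes through (μ_W, μ_Z).
E[Z | W=-1.75] = 1.07 + (-0.56)·(0.69/5.19)·(-1.75 − (10.99)) = 1.07 + (-0.074451)·(-12.74) = 2.0185.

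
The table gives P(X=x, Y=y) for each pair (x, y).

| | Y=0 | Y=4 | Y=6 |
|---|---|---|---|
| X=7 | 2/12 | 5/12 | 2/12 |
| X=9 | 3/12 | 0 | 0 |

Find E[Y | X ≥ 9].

P(X ≥ 9) = 1/4.
Σ Y·P over the event = 0·(3/12) = 0.
E[Y | X ≥ 9] = (0) / (1/4) = 0.

0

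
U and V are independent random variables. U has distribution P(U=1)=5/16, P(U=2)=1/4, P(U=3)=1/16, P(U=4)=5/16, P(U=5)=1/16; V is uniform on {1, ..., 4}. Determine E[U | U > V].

P(U > V) = 25/64.
Summing U·P(x,y) over outcomes with U > V gives 47/32.
E[U | U > V] = (47/32) / (25/64) = 94/25.

94/25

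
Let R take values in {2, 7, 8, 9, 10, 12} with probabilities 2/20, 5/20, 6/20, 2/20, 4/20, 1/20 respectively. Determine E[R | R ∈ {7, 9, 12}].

65/8

P(R ∈ {7, 9, 12}) = 2/5.
Σ over the event: 7·1/4 + 9·1/10 + 12·1/20 = 13/4.
E[R | R ∈ {7, 9, 12}] = (13/4) / (2/5) = 65/8.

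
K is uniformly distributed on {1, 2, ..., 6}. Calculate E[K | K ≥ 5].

Given K ≥ 5, K is equally likely to be any of {5, 6}.
E[K | K ≥ 5] = (5 + 6) / 2 = 11/2.

11/2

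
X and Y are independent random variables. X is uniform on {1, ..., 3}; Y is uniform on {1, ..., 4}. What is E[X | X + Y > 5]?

8/3

P(X + Y > 5) = 1/4.
Summing X·P(x,y) over outcomes with X + Y > 5 gives 2/3.
E[X | X + Y > 5] = (2/3) / (1/4) = 8/3.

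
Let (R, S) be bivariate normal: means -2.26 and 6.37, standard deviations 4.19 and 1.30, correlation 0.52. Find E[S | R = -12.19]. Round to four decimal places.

The regression of S on R has slope ρ·σ_S/σ_R and passes through (μ_R, μ_S).
E[S | R=-12.19] = 6.37 + (0.52)·(1.30/4.19)·(-12.19 − (-2.26)) = 6.37 + (0.16134)·(-9.93) = 4.7679.

4.7679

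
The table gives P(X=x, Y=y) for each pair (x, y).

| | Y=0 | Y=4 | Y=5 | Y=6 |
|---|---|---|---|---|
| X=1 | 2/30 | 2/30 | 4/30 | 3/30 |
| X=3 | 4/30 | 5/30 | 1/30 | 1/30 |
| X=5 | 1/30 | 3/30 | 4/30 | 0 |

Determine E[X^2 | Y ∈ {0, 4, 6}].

197/21

P(Y ∈ {0, 4, 6}) = 7/10.
Σ X^2·P over the event = 1·(2/30) + 1·(2/30) + 1·(3/30) + 9·(4/30) + 9·(5/30) + 9·(1/30) + 25·(1/30) + 25·(3/30) = 197/30.
E[X^2 | Y ∈ {0, 4, 6}] = (197/30) / (7/10) = 197/21.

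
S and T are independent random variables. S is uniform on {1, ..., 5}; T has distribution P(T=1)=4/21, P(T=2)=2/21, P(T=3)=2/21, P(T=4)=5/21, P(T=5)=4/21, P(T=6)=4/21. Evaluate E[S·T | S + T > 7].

P(S + T > 7) = 8/21.
Summing ST·P(x,y) over outcomes with S + T > 7 gives 262/35.
E[S·T | S + T > 7] = (262/35) / (8/21) = 393/20.

393/20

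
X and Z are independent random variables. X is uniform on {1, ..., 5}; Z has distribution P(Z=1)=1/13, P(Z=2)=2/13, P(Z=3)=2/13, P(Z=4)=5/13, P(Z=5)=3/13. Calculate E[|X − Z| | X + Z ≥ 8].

P(X + Z ≥ 8) = 21/65.
Summing |X−Z|·P(x,y) over outcomes with X + Z ≥ 8 gives 18/65.
E[|X − Z| | X + Z ≥ 8] = (18/65) / (21/65) = 6/7.

6/7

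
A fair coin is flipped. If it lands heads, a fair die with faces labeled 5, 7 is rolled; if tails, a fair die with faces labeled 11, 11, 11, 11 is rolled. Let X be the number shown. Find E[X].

17/2

E[X | heads] = (5+7)/2 = 6.
E[X | tails] = (11+11+11+11)/4 = 11.
E[X] = (1/2)·(6) + (1/2)·(11) = 17/2.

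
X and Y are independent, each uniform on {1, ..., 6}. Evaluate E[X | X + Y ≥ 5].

P(X + Y ≥ 5) = 5/6.
Summing X·P(x,y) over outcomes with X + Y ≥ 5 gives 29/9.
E[X | X + Y ≥ 5] = (29/9) / (5/6) = 58/15.

58/15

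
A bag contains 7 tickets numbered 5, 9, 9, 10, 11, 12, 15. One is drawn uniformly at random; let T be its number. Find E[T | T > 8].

P(T > 8) = 6/7.
Σ over the event: 9·2/7 + 10·1/7 + 11·1/7 + 12·1/7 + 15·1/7 = 66/7.
E[T | T > 8] = (66/7) / (6/7) = 11.

11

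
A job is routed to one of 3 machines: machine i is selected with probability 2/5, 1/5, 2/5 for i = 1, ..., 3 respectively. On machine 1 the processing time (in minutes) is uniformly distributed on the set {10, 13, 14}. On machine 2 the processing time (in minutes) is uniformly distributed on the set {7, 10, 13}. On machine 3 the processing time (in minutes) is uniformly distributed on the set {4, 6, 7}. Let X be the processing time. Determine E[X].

46/5

E[X | machine 1] = (10+13+14)/3 = 37/3.
E[X | machine 2] = (7+10+13)/3 = 10.
E[X | machine 3] = (4+6+7)/3 = 17/3.
By the law of total expectation,
E[X] = (2/5)·(37/3) + (1/5)·(10) + (2/5)·(17/3) = 46/5.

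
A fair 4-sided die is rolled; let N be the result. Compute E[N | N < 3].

Given N < 3, N is equally likely to be any of {1, 2}.
E[N | N < 3] = (1 + 2) / 2 = 3/2.

3/2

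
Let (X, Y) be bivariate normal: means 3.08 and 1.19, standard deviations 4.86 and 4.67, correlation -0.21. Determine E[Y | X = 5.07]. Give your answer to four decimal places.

The regression of Y on X has slope ρ·σ_Y/σ_X and passes through (μ_X, μ_Y).
E[Y | X=5.07] = 1.19 + (-0.21)·(4.67/4.86)·(5.07 − (3.08)) = 1.19 + (-0.20179)·(1.99) = 0.7884.

0.7884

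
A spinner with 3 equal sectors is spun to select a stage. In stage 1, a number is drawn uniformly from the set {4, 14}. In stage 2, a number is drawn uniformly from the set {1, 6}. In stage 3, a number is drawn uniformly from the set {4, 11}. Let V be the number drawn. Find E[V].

E[V | stage 1] = (4+14)/2 = 9.
E[V | stage 2] = (1+6)/2 = 7/2.
E[V | stage 3] = (4+11)/2 = 15/2.
E[V] = (1/3)·(9) + (1/3)·(7/2) + (1/3)·(15/2) = 20/3.

20/3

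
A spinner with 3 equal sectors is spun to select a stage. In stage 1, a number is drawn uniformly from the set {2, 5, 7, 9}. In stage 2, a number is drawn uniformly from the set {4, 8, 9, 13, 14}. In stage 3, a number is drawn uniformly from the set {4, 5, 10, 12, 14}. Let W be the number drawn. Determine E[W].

487/60

E[W | stage 1] = (2+5+7+9)/4 = 23/4.
E[W | stage 2] = (4+8+9+13+14)/5 = 48/5.
E[W | stage 3] = (4+5+10+12+14)/5 = 9.
E[W] = (1/3)·(23/4) + (1/3)·(48/5) + (1/3)·(9) = 487/60.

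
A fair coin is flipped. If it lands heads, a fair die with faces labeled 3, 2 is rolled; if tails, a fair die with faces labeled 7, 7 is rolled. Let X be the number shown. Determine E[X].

19/4

E[X | heads] = (3+2)/2 = 5/2.
E[X | tails] = (7+7)/2 = 7.
E[X] = (1/2)·(5/2) + (1/2)·(7) = 19/4.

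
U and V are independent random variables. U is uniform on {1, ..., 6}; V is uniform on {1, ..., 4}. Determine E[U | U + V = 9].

11/2

P(U + V = 9) = 1/12.
Summing U·P(x,y) over outcomes with U + V = 9 gives 11/24.
E[U | U + V = 9] = (11/24) / (1/12) = 11/2.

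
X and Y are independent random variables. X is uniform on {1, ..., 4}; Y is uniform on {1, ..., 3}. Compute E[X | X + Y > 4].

P(X + Y > 4) = 1/2.
Summing X·P(x,y) over outcomes with X + Y > 4 gives 5/3.
E[X | X + Y > 4] = (5/3) / (1/2) = 10/3.

10/3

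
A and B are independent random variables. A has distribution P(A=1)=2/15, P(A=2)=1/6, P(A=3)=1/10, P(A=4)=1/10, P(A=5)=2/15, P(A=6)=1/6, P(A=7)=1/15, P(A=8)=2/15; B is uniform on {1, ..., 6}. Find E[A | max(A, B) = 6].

235/49

P(max(A, B) = 6) = 49/180.
Summing A·P(x,y) over outcomes with max(A, B) = 6 gives 47/36.
E[A | max(A, B) = 6] = (47/36) / (49/180) = 235/49.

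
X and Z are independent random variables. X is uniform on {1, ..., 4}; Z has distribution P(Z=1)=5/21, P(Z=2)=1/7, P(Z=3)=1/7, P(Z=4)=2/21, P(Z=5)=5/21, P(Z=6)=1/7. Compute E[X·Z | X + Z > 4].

653/60

P(X + Z > 4) = 5/7.
Summing XZ·P(x,y) over outcomes with X + Z > 4 gives 653/84.
E[X·Z | X + Z > 4] = (653/84) / (5/7) = 653/60.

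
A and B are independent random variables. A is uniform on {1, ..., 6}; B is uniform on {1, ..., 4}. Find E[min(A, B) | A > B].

P(A > B) = 7/12.
Summing min(A,B)·P(x,y) over outcomes with A > B gives 5/4.
E[min(A, B) | A > B] = (5/4) / (7/12) = 15/7.

15/7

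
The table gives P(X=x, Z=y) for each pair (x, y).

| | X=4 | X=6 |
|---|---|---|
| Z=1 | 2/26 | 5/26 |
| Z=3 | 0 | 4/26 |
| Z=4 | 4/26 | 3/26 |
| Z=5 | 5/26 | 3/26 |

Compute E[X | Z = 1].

P(Z = 1) = 7/26.
Σ X·P over the event = 4·(2/26) + 6·(5/26) = 19/13.
E[X | Z = 1] = (19/13) / (7/26) = 38/7.

38/7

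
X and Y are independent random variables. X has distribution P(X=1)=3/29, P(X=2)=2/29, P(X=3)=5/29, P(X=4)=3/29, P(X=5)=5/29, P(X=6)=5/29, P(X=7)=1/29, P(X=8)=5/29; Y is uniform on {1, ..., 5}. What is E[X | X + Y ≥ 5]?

P(X + Y ≥ 5) = 127/145.
Summing X·P(x,y) over outcomes with X + Y ≥ 5 gives 648/145.
E[X | X + Y ≥ 5] = (648/145) / (127/145) = 648/127.

648/127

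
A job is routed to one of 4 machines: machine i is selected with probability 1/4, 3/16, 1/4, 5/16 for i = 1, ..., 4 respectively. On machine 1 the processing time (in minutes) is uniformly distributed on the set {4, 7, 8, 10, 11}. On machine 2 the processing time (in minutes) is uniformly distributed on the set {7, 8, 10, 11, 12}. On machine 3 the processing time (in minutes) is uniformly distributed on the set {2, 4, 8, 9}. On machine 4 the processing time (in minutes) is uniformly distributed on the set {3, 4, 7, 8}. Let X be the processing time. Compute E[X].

E[X | machine 1] = (4+7+8+10+11)/5 = 8.
E[X | machine 2] = (7+8+10+11+12)/5 = 48/5.
E[X | machine 3] = (2+4+8+9)/4 = 23/4.
E[X | machine 4] = (3+4+7+8)/4 = 11/2.
E[X] = (1/4)·(8) + (3/16)·(48/5) + (1/4)·(23/4) + (5/16)·(11/2) = 1113/160.

1113/160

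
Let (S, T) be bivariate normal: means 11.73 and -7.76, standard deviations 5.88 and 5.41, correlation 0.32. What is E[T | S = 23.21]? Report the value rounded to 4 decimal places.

The regression of T on S has slope ρ·σ_T/σ_S and passes through (μ_S, μ_T).
E[T | S=23.21] = -7.76 + (0.32)·(5.41/5.88)·(23.21 − (11.73)) = -7.76 + (0.294422)·(11.48) = -4.3800.

-4.3800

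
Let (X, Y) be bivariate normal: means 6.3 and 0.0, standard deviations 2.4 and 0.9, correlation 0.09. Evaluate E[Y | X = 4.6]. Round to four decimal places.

The regression of Y on X has slope ρ·σ_Y/σ_X and passes through (μ_X, μ_Y).
E[Y | X=4.6] = 0.0 + (0.09)·(0.9/2.4)·(4.6 − (6.3)) = 0.0 + (0.03375)·(-1.7) = -0.0574.

-0.0574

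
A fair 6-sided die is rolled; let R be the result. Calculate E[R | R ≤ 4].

Given R ≤ 4, R is equally likely to be any of {1, 2, 3, 4}.
E[R | R ≤ 4] = (1 + 2 + 3 + 4) / 4 = 5/2.

5/2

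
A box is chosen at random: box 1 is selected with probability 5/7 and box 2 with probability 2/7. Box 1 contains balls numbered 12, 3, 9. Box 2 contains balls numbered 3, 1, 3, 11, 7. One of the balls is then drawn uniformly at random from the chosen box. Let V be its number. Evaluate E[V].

E[V | box 1] = (12+3+9)/3 = 8.
E[V | box 2] = (3+1+3+11+7)/5 = 5.
By the law of total expectation,
E[V] = (5/7)·(8) + (2/7)·(5) = 50/7.

50/7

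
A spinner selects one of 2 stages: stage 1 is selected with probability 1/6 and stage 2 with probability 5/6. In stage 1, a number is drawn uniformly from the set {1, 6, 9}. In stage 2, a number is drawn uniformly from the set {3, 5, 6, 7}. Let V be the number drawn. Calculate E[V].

E[V | stage 1] = (1+6+9)/3 = 16/3.
E[V | stage 2] = (3+5+6+7)/4 = 21/4.
E[V] = (1/6)·(16/3) + (5/6)·(21/4) = 379/72.

379/72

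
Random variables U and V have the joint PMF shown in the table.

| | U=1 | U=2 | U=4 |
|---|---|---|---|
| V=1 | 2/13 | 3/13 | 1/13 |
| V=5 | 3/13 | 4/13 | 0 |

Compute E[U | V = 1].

P(V = 1) = 6/13.
Σ U·P over the event = 1·(2/13) + 2·(3/13) + 4·(1/13) = 12/13.
E[U | V = 1] = (12/13) / (6/13) = 2.

2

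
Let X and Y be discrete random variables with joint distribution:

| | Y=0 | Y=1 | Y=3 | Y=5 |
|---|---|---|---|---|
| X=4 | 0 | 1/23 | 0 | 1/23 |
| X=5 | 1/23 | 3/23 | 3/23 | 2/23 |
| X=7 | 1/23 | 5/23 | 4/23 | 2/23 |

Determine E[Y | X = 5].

22/9

P(X = 5) = 9/23.
Σ Y·P over the event = 0·(1/23) + 1·(3/23) + 3·(3/23) + 5·(2/23) = 22/23.
E[Y | X = 5] = (22/23) / (9/23) = 22/9.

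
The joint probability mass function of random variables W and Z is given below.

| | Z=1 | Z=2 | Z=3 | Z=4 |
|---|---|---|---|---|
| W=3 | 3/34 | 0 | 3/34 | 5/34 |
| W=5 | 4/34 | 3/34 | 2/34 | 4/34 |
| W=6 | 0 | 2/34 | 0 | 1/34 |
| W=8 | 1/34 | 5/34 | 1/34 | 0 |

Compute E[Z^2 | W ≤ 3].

P(W ≤ 3) = 11/34.
Summing Z^2·P(W=x,Z=y) over the conditioning event gives 55/17.
E[Z^2 | W ≤ 3] = (55/17) / (11/34) = 10.

10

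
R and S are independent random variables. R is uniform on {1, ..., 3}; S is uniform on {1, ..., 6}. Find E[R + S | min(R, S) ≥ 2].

Outcomes with min(R, S) ≥ 2: (2,2), (2,3), (2,4), (2,5), (2,6), (3,2), (3,3), (3,4), (3,5), (3,6), each with probability 1/18.
E[R + S | min(R, S) ≥ 2] = (4 + 5 + 6 + 7 + 8 + 5 + 6 + 7 + 8 + 9) / 10 = 13/2.

13/2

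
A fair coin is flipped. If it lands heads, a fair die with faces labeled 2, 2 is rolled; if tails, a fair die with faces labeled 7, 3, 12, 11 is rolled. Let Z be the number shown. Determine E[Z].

41/8

E[Z | heads] = (2+2)/2 = 2.
E[Z | tails] = (7+3+12+11)/4 = 33/4.
E[Z] = (1/2)·(2) + (1/2)·(33/4) = 41/8.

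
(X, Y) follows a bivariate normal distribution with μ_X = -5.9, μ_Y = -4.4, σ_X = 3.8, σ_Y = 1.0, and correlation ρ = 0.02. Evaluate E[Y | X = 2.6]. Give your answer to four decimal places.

E[Y | X=x] = μ_Y + ρ(σ_Y/σ_X)(x − μ_X) for jointly normal variables.
E[Y | X=2.6] = -4.4 + (0.02)·(1.0/3.8)·(2.6 − (-5.9)) = -4.4 + (0.0052632)·(8.5) = -4.3553.

-4.3553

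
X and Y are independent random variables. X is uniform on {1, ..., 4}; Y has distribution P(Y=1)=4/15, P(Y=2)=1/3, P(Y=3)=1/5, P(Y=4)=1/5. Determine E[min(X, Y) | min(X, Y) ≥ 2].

27/11

P(min(X, Y) ≥ 2) = 11/20.
Summing min(X,Y)·P(x,y) over outcomes with min(X, Y) ≥ 2 gives 27/20.
E[min(X, Y) | min(X, Y) ≥ 2] = (27/20) / (11/20) = 27/11.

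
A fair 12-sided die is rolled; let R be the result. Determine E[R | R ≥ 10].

11

Given R ≥ 10, R is equally likely to be any of {10, 11, 12}.
E[R | R ≥ 10] = (10 + 11 + 12) / 3 = 11.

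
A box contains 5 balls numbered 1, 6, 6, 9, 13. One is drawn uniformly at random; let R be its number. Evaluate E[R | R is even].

6

P(R is even) = 2/5.
Σ over the event: 6·2/5 = 12/5.
E[R | R is even] = (12/5) / (2/5) = 6.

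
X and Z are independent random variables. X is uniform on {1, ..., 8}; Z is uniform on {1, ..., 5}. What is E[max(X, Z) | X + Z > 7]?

P(X + Z > 7) = 1/2.
Summing max(X,Z)·P(x,y) over outcomes with X + Z > 7 gives 16/5.
E[max(X, Z) | X + Z > 7] = (16/5) / (1/2) = 32/5.

32/5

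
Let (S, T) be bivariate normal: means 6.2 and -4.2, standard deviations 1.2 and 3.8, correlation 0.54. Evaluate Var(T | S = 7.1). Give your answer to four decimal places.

10.2293

The conditional variance in a bivariate normal is σ_T²(1 − ρ²), independent of x.
Var(T | S=7.1) = (3.8)²·(1 − (0.54)²) = 14.44·0.7084 = 10.2293.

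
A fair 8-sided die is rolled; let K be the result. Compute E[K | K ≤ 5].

3

Given K ≤ 5, K is equally likely to be any of {1, 2, 3, 4, 5}.
E[K | K ≤ 5] = (1 + 2 + 3 + 4 + 5) / 5 = 3.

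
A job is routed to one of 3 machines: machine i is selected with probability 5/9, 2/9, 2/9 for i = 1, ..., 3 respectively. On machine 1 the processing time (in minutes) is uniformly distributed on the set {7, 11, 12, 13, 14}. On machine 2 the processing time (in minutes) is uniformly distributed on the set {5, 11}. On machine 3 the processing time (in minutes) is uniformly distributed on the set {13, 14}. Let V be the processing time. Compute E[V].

E[V | machine 1] = (7+11+12+13+14)/5 = 57/5.
E[V | machine 2] = (5+11)/2 = 8.
E[V | machine 3] = (13+14)/2 = 27/2.
By the law of total expectation,
E[V] = (5/9)·(57/5) + (2/9)·(8) + (2/9)·(27/2) = 100/9.

100/9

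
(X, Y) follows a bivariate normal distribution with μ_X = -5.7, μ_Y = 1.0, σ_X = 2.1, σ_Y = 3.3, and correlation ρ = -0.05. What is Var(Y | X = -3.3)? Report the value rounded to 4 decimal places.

10.8628

The conditional variance in a bivariate normal is σ_Y²(1 − ρ²), independent of x.
Var(Y | X=-3.3) = (3.3)²·(1 − (-0.05)²) = 10.89·0.9975 = 10.8628.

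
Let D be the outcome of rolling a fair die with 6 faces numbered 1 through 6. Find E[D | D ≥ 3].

Given D ≥ 3, D is equally likely to be any of {3, 4, 5, 6}.
E[D | D ≥ 3] = (3 + 4 + 5 + 6) / 4 = 9/2.

9/2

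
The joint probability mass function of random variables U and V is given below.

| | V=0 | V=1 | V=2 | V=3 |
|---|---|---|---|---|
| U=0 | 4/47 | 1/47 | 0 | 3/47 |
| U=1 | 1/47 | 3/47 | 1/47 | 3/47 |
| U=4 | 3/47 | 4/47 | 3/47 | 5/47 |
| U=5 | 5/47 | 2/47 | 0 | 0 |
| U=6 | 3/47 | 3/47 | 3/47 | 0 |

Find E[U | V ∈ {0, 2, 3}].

55/17

P(V ∈ {0, 2, 3}) = 34/47.
Summing U·P(U=x,V=y) over the conditioning event gives 110/47.
E[U | V ∈ {0, 2, 3}] = (110/47) / (34/47) = 55/17.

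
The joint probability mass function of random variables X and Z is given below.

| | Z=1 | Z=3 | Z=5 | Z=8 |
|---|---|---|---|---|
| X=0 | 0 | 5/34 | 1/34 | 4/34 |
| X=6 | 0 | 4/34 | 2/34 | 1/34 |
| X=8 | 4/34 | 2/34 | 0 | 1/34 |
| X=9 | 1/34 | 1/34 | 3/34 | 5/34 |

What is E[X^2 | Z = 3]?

P(Z = 3) = 6/17.
Σ X^2·P over the event = 0·(5/34) + 36·(4/34) + 64·(2/34) + 81·(1/34) = 353/34.
E[X^2 | Z = 3] = (353/34) / (6/17) = 353/12.

353/12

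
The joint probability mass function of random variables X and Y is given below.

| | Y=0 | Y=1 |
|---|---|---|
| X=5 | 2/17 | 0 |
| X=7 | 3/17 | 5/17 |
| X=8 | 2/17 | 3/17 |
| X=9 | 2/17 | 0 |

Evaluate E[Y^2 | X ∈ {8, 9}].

3/7

P(X ∈ {8, 9}) = 7/17.
Σ Y^2·P over the event = 0·(2/17) + 1·(3/17) + 0·(2/17) = 3/17.
E[Y^2 | X ∈ {8, 9}] = (3/17) / (7/17) = 3/7.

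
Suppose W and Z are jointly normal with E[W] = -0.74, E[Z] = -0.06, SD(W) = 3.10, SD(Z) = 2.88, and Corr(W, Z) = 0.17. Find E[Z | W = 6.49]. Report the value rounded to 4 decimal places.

1.0819

For a bivariate normal, E[Z | W=x] = μ_Z + ρ·(σ_Z/σ_W)·(x − μ_W).
E[Z | W=6.49] = -0.06 + (0.17)·(2.88/3.10)·(6.49 − (-0.74)) = -0.06 + (0.15794)·(7.23) = 1.0819.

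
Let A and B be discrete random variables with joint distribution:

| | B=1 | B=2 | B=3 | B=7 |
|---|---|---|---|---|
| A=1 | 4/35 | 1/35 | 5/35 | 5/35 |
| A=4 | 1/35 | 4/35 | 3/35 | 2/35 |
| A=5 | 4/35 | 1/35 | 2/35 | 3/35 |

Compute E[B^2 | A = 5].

P(A = 5) = 2/7.
Σ B^2·P over the event = 1·(4/35) + 4·(1/35) + 9·(2/35) + 49·(3/35) = 173/35.
E[B^2 | A = 5] = (173/35) / (2/7) = 173/10.

173/10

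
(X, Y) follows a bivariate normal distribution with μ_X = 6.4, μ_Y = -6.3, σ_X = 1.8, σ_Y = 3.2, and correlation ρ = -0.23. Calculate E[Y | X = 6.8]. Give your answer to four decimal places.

For a bivariate normal, E[Y | X=x] = μ_Y + ρ·(σ_Y/σ_X)·(x − μ_X).
E[Y | X=6.8] = -6.3 + (-0.23)·(3.2/1.8)·(6.8 − (6.4)) = -6.3 + (-0.40889)·(0.4) = -6.4636.

-6.4636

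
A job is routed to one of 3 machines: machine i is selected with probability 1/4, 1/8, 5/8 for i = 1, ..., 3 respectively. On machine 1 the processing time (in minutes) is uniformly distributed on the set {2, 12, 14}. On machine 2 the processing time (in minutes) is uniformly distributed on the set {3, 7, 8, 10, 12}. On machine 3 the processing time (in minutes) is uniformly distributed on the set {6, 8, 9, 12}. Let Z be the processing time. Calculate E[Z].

845/96

E[Z | machine 1] = (2+12+14)/3 = 28/3.
E[Z | machine 2] = (3+7+8+10+12)/5 = 8.
E[Z | machine 3] = (6+8+9+12)/4 = 35/4.
E[Z] = (1/4)·(28/3) + (1/8)·(8) + (5/8)·(35/4) = 845/96.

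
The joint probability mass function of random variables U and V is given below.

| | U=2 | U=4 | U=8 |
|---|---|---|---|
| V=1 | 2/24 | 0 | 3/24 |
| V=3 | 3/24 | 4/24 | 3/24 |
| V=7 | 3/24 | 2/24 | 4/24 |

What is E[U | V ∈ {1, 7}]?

37/7

P(V ∈ {1, 7}) = 7/12.
Summing U·P(U=x,V=y) over the conditioning event gives 37/12.
E[U | V ∈ {1, 7}] = (37/12) / (7/12) = 37/7.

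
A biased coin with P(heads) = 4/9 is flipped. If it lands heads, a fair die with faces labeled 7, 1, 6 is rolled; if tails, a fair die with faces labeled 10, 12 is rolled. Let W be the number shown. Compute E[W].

221/27

E[W | heads] = (7+1+6)/3 = 14/3.
E[W | tails] = (10+12)/2 = 11.
E[W] = (4/9)·(14/3) + (5/9)·(11) = 221/27.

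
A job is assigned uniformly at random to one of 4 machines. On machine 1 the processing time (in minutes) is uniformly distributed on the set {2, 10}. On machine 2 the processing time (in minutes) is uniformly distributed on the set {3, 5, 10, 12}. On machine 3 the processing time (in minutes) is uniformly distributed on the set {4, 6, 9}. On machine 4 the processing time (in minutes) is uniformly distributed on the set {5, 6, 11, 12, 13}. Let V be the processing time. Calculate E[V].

877/120

E[V | machine 1] = (2+10)/2 = 6.
E[V | machine 2] = (3+5+10+12)/4 = 15/2.
E[V | machine 3] = (4+6+9)/3 = 19/3.
E[V | machine 4] = (5+6+11+12+13)/5 = 47/5.
By the law of total expectation,
E[V] = (1/4)·(6) + (1/4)·(15/2) + (1/4)·(19/3) + (1/4)·(47/5) = 877/120.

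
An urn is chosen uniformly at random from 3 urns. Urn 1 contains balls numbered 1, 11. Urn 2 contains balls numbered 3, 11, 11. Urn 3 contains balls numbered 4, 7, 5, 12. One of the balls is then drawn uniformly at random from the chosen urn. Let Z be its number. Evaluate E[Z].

E[Z | urn 1] = (1+11)/2 = 6.
E[Z | urn 2] = (3+11+11)/3 = 25/3.
E[Z | urn 3] = (4+7+5+12)/4 = 7.
By the law of total expectation,
E[Z] = (1/3)·(6) + (1/3)·(25/3) + (1/3)·(7) = 64/9.

64/9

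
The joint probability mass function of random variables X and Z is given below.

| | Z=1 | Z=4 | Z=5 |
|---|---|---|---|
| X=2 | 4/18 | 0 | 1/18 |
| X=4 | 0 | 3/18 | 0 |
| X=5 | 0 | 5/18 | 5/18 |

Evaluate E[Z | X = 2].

9/5

P(X = 2) = 5/18.
Σ Z·P over the event = 1·(4/18) + 5·(1/18) = 1/2.
E[Z | X = 2] = (1/2) / (5/18) = 9/5.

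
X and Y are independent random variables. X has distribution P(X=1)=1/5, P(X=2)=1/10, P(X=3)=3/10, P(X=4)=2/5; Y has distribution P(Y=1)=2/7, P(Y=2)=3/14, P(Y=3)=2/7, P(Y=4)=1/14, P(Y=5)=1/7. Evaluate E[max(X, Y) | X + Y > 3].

P(X + Y > 3) = 61/70.
Summing max(X,Y)·P(x,y) over outcomes with X + Y > 3 gives 457/140.
E[max(X, Y) | X + Y > 3] = (457/140) / (61/70) = 457/122.

457/122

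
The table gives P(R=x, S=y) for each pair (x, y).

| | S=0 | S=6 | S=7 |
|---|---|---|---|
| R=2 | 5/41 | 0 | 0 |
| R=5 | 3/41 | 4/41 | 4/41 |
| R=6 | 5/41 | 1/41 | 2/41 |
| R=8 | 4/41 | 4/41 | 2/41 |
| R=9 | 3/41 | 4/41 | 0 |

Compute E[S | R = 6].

5/2

P(R = 6) = 8/41.
Σ S·P over the event = 0·(5/41) + 6·(1/41) + 7·(2/41) = 20/41.
E[S | R = 6] = (20/41) / (8/41) = 5/2.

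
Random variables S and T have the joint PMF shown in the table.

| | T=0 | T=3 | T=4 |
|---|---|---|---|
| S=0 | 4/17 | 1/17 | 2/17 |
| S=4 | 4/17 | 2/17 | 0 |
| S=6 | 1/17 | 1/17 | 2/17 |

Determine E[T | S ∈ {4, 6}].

P(S ∈ {4, 6}) = 10/17.
Σ T·P over the event = 0·(4/17) + 3·(2/17) + 0·(1/17) + 3·(1/17) + 4·(2/17) = 1.
E[T | S ∈ {4, 6}] = (1) / (10/17) = 17/10.

17/10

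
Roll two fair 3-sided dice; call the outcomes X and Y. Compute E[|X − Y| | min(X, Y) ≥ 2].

Outcomes with min(X, Y) ≥ 2: (2,2), (2,3), (3,2), (3,3), each with probability 1/9.
E[|X − Y| | min(X, Y) ≥ 2] = (0 + 1 + 1 + 0) / 4 = 1/2.

1/2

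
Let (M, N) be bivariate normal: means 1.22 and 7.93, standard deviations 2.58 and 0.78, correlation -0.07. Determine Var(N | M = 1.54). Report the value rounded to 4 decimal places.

0.6054

For a bivariate normal, Var(N | M=x) = σ_N²(1 − ρ²).
Var(N | M=1.54) = (0.78)²·(1 − (-0.07)²) = 0.6084·0.9951 = 0.6054.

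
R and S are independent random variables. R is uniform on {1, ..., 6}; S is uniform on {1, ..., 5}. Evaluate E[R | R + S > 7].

Outcomes with R + S > 7: (3,5), (4,4), (4,5), (5,3), (5,4), (5,5), (6,2), (6,3), (6,4), (6,5), each with probability 1/30.
E[R | R + S > 7] = (3 + 4 + 4 + 5 + 5 + 5 + 6 + 6 + 6 + 6) / 10 = 5.

5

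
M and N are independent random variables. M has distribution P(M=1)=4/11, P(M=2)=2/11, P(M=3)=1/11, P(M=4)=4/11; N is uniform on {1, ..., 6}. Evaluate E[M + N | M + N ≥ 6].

P(M + N ≥ 6) = 19/33.
Summing (M+N)·P(x,y) over outcomes with M + N ≥ 6 gives 142/33.
E[M + N | M + N ≥ 6] = (142/33) / (19/33) = 142/19.

142/19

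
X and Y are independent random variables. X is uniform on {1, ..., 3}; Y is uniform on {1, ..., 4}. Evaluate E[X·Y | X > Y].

Outcomes with X > Y: (2,1), (3,1), (3,2), each with probability 1/12.
E[X·Y | X > Y] = (2 + 3 + 6) / 3 = 11/3.

11/3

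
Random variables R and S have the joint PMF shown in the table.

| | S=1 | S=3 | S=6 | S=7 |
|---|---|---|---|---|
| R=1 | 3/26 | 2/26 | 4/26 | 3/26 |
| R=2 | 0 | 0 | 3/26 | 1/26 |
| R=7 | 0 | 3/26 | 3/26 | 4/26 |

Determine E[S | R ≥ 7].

11/2

P(R ≥ 7) = 5/13.
Σ S·P over the event = 3·(3/26) + 6·(3/26) + 7·(4/26) = 55/26.
E[S | R ≥ 7] = (55/26) / (5/13) = 11/2.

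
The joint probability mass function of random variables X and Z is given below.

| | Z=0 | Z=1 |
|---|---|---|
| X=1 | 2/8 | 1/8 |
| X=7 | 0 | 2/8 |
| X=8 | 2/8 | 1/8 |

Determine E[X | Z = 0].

P(Z = 0) = 1/2.
Σ X·P over the event = 1·(2/8) + 8·(2/8) = 9/4.
E[X | Z = 0] = (9/4) / (1/2) = 9/2.

9/2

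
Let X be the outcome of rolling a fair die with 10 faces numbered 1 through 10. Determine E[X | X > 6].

Given X > 6, X is equally likely to be any of {7, 8, 9, 10}.
E[X | X > 6] = (7 + 8 + 9 + 10) / 4 = 17/2.

17/2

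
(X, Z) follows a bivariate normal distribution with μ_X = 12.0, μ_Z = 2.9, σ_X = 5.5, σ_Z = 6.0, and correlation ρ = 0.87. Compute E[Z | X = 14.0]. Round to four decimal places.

The regression of Z on X has slope ρ·σ_Z/σ_X and passes through (μ_X, μ_Z).
E[Z | X=14.0] = 2.9 + (0.87)·(6.0/5.5)·(14.0 − (12.0)) = 2.9 + (0.94909)·(2) = 4.7982.

4.7982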